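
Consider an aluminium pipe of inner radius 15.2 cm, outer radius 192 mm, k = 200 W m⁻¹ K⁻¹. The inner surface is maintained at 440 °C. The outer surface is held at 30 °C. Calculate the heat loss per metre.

Q' = 2210 kW/m

Q' = 2πk·ΔT/ln(r₂/r₁) = 2π × 200 × 410 / ln(0.192/0.152) = 2.21×10^6 W/m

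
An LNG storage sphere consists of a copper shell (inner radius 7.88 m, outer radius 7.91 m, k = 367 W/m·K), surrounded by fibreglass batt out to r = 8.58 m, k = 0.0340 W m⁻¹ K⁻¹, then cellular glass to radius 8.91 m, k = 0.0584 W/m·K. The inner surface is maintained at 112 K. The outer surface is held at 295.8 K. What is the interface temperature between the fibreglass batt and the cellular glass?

Series thermal resistances, inner to outer:
  R_copper = (1/7.88 − 1/7.91)/(4πk) = 4.813×10^-4/(4π·367) = 1.044×10^-7 K/W
  R_fibreglass batt = (1/7.91 − 1/8.58)/(4πk) = 0.009872/(4π·0.0340) = 0.02311 K/W
  R_cellular glass = (1/8.58 − 1/8.91)/(4πk) = 0.004317/(4π·0.0584) = 0.005882 K/W
ΣR = 1.044×10^-7 + 0.02311 + 0.005882 = 0.02899 K/W
Q = ΔT/ΣR = (112 K − 295.8 K)/0.02899 = -6340 W
From the inner boundary to the fibreglass batt/cellular glass interface, ΣR_partial = 0.02311 K/W.
T_interface = T_in − Q·ΣR_partial = 112 K − (-6340)(0.02311) = 258.5 K

T = 258.5 K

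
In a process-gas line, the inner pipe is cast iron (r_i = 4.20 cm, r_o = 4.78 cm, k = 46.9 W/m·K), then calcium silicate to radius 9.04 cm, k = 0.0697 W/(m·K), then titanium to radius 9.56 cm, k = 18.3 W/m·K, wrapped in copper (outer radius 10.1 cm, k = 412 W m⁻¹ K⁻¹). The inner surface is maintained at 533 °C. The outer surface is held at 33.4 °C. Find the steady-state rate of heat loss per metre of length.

Resistance network (inner→outer):
  R'_cast iron = ln(0.0478/0.0420)/(2πk) = 0.1294/(2π·46.9) = 4.390×10^-4 m·K/W
  R'_calcium silicate = ln(0.0904/0.0478)/(2πk) = 0.6372/(2π·0.0697) = 1.455 m·K/W
  R'_titanium = ln(0.0956/0.0904)/(2πk) = 0.05593/(2π·18.3) = 4.864×10^-4 m·K/W
  R'_copper = ln(0.101/0.0956)/(2πk) = 0.05495/(2π·412) = 2.123×10^-5 m·K/W
ΣR = 4.390×10^-4 + 1.455 + 4.864×10^-4 + 2.123×10^-5 = 1.456 m·K/W
Q' = ΔT/ΣR = (533 °C − 33.4 °C)/1.456 = 343 W/m

Q' = 343 W/m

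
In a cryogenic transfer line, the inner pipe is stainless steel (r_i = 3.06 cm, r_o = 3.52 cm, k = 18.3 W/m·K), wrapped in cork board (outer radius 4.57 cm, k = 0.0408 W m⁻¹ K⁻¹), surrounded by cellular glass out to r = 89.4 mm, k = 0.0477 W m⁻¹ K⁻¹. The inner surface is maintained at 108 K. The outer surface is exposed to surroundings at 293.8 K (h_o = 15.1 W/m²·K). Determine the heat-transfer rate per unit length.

Treat each layer as a resistance in series:
  R'_stainless steel = ln(0.0352/0.0306)/(2πk) = 0.1400/(2π·18.3) = 0.001218 m·K/W
  R'_cork board = ln(0.0457/0.0352)/(2πk) = 0.2611/(2π·0.0408) = 1.018 m·K/W
  R'_cellular glass = ln(0.0894/0.0457)/(2πk) = 0.6710/(2π·0.0477) = 2.239 m·K/W
  R'_conv,out = 1/(2πr h) = 1/(2π·0.0894·15.1) = 0.1179 m·K/W
ΣR = 0.001218 + 1.018 + 2.239 + 0.1179 = 3.376 m·K/W
Q' = ΔT/ΣR = (108 K − 293.8 K)/3.376 = -55.0 W/m
(Negative Q' ⇒ heat flows inward; heat gain = 55.0 W/m.)

Q' = 55.0 W/m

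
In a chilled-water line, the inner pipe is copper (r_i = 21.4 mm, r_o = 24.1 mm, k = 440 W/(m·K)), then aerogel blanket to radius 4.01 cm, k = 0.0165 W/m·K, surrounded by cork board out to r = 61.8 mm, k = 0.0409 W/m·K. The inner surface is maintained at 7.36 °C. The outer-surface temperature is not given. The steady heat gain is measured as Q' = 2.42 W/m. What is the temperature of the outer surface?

T_out = 23.3 °C

Sum the resistances:
  R'_copper = ln(0.0241/0.0214)/(2πk) = 0.1188/(2π·440) = 4.298×10^-5 m·K/W
  R'_aerogel blanket = ln(0.0401/0.0241)/(2πk) = 0.5092/(2π·0.0165) = 4.911 m·K/W
  R'_cork board = ln(0.0618/0.0401)/(2πk) = 0.4325/(2π·0.0409) = 1.683 m·K/W
ΣR = 6.594 m·K/W
ΔT = Q'·ΣR = 2.42 × 6.594 = 15.96 K
Heat flows inward, so T_out = T_in + ΔT = 7.36 + 15.96 = 23.3 °C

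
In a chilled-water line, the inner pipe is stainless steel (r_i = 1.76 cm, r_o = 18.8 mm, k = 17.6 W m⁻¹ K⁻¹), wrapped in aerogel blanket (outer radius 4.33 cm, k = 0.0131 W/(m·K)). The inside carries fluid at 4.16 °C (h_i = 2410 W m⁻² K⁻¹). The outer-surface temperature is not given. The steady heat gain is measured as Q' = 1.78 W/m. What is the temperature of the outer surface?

Sum the resistances:
  R'_conv,in = 1/(2πr h) = 1/(2π·0.0176·2410) = 0.003752 m·K/W
  R'_stainless steel = ln(0.0188/0.0176)/(2πk) = 0.06596/(2π·17.6) = 5.965×10^-4 m·K/W
  R'_aerogel blanket = ln(0.0433/0.0188)/(2πk) = 0.8343/(2π·0.0131) = 10.14 m·K/W
ΣR = 10.14 m·K/W
ΔT = Q'·ΣR = 1.78 × 10.14 = 18.05 K
Heat flows inward, so T_out = T_in + ΔT = 4.16 + 18.05 = 22.2 °C

T_out = 22.2 °C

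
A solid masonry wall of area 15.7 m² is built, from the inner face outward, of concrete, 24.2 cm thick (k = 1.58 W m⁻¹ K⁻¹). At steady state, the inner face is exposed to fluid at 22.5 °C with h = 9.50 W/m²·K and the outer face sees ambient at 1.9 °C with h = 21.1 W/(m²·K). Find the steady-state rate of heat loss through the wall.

Q = 1060 W

Treat each layer as a resistance in series:
  R_conv,in = 1/(hA) = 1/(9.50·15.7) = 0.006705 K/W
  R_concrete = L/(kA) = 0.242/(1.58·15.7) = 0.009756 K/W
  R_conv,out = 1/(hA) = 1/(21.1·15.7) = 0.003019 K/W
ΣR = 0.006705 + 0.009756 + 0.003019 = 0.01948 K/W
Q = ΔT/ΣR = (22.5 °C − 1.9 °C)/0.01948 = 1060 W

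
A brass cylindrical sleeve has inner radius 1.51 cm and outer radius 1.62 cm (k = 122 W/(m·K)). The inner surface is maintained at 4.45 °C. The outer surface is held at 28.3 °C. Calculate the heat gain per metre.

Q' = 2πk·ΔT/ln(r₂/r₁) = 2π × 122 × 23.85 / ln(0.0162/0.0151) = 2.60×10^5 W/m

Q' = 260 kW/m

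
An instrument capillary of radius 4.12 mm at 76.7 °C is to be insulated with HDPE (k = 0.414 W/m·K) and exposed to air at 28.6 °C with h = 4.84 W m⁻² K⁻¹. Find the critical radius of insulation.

r_cr = 8.55 cm

For a cylinder, r_cr = k_ins/h = 0.414/4.84 = 0.0855 m = 8.55 cm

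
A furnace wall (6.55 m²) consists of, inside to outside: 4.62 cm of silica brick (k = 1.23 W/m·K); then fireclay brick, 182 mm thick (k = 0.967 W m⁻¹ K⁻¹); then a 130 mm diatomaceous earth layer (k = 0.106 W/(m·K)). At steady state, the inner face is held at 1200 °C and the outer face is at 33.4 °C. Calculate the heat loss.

Q = 5.26 kW

Series thermal resistances, inner to outer:
  R_silica brick = L/(kA) = 0.0462/(1.23·6.55) = 0.005735 K/W
  R_fireclay brick = L/(kA) = 0.182/(0.967·6.55) = 0.02873 K/W
  R_diatomaceous earth = L/(kA) = 0.130/(0.106·6.55) = 0.1872 K/W
ΣR = 0.005735 + 0.02873 + 0.1872 = 0.2217 K/W
Q = ΔT/ΣR = (1200 °C − 33.4 °C)/0.2217 = 5260 W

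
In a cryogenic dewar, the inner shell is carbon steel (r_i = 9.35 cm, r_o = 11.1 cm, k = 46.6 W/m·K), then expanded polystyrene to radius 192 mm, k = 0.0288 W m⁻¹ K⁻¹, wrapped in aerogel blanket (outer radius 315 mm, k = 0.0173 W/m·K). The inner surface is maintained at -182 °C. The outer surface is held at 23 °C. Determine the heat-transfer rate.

Q = 10.3 W

Resistance network (inner→outer):
  R_carbon steel = (1/0.0935 − 1/0.111)/(4πk) = 1.686/(4π·46.6) = 0.002879 K/W
  R_expanded polystyrene = (1/0.111 − 1/0.192)/(4πk) = 3.801/(4π·0.0288) = 10.50 K/W
  R_aerogel blanket = (1/0.192 − 1/0.315)/(4πk) = 2.034/(4π·0.0173) = 9.355 K/W
ΣR = 0.002879 + 10.50 + 9.355 = 19.86 K/W
Q = ΔT/ΣR = (-182 °C − 23 °C)/19.86 = -10.3 W
(Negative Q ⇒ heat flows inward; heat gain = 10.3 W.)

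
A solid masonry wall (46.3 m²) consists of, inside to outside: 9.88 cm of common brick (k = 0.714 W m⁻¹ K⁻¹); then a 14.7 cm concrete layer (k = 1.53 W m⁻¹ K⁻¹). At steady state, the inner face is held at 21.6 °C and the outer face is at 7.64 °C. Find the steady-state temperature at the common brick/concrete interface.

T = 13.4 °C

Treat each layer as a resistance in series:
  R_common brick = L/(kA) = 0.0988/(0.714·46.3) = 0.002989 K/W
  R_concrete = L/(kA) = 0.147/(1.53·46.3) = 0.002075 K/W
ΣR = 0.002989 + 0.002075 = 0.005064 K/W
Q = ΔT/ΣR = (21.6 °C − 7.64 °C)/0.005064 = 2757 W
From the inner boundary to the common brick/concrete interface, ΣR_partial = 0.002989 K/W.
T_interface = T_in − Q·ΣR_partial = 21.6 °C − (2757)(0.002989) = 13.4 °C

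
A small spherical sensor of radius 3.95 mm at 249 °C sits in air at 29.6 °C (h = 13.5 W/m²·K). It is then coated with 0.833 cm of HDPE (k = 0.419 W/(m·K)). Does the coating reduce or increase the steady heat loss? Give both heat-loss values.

increases: 0.581 → 3.06 W

Critical radius for a sphere: r_cr = 2k/h = 0.0621 m = 6.21 cm.
Outer radius after coating: r₂ = 0.00395 + 0.00833 = 0.01228 m.
Since r₁ < r_cr and r₂ ≤ r_cr, the coating moves toward the maximum at r_cr — heat loss rises.
Bare: R = 1/(4πr₁²h) = 377.8 K/W; Q = 219.4/377.8 = 0.581 W.
Coated: R = R_cond + R_conv = 71.71 K/W; Q = 219.4/71.71 = 3.06 W.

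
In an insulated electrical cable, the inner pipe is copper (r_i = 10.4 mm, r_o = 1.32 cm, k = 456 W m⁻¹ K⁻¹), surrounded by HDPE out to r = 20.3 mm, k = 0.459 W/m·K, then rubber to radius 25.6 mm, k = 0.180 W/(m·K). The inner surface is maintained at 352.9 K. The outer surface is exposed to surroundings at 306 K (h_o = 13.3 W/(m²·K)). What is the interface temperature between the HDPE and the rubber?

Treat each layer as a resistance in series:
  R'_copper = ln(0.0132/0.0104)/(2πk) = 0.2384/(2π·456) = 8.321×10^-5 m·K/W
  R'_HDPE = ln(0.0203/0.0132)/(2πk) = 0.4304/(2π·0.459) = 0.1492 m·K/W
  R'_rubber = ln(0.0256/0.0203)/(2πk) = 0.2320/(2π·0.180) = 0.2051 m·K/W
  R'_conv,out = 1/(2πr h) = 1/(2π·0.0256·13.3) = 0.4674 m·K/W
ΣR = 8.321×10^-5 + 0.1492 + 0.2051 + 0.4674 = 0.8218 m·K/W
Q' = ΔT/ΣR = (352.9 K − 306 K)/0.8218 = 57.07 W/m
From the inner boundary to the HDPE/rubber interface, ΣR_partial = 0.1493 m·K/W.
T_interface = T_in − Q'·ΣR_partial = 352.9 K − (57.07)(0.1493) = 344.4 K

T = 344.4 K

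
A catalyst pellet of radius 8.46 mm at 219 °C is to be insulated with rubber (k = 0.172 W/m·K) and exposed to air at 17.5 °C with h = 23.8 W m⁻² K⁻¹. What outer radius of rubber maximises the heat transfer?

For a sphere, r_cr = 2k_ins/h = 2·0.172/23.8 = 0.0145 m = 1.45 cm

r_cr = 1.45 cm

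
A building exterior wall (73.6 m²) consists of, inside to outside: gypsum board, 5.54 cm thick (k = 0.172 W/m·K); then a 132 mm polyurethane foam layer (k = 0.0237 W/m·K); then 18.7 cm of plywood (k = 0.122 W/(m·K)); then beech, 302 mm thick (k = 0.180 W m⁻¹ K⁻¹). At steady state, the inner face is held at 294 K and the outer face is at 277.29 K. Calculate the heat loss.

Q = 135 W

Resistance network (inner→outer):
  R_gypsum board = L/(kA) = 0.0554/(0.172·73.6) = 0.004376 K/W
  R_polyurethane foam = L/(kA) = 0.132/(0.0237·73.6) = 0.07567 K/W
  R_plywood = L/(kA) = 0.187/(0.122·73.6) = 0.02083 K/W
  R_beech = L/(kA) = 0.302/(0.180·73.6) = 0.02280 K/W
ΣR = 0.004376 + 0.07567 + 0.02083 + 0.02280 = 0.1237 K/W
Q = ΔT/ΣR = (294 K − 277.29 K)/0.1237 = 135 W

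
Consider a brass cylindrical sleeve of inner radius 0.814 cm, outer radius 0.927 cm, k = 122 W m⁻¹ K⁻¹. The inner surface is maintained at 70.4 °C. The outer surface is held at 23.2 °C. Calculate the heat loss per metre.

Q' = 2.78×10^5 W/m

Q' = 2πk·ΔT/ln(r₂/r₁) = 2π × 122 × 47.2 / ln(0.00927/0.00814) = 2.78×10^5 W/m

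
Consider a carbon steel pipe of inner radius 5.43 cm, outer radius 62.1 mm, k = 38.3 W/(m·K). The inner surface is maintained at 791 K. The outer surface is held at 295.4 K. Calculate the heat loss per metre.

Q' = 8.89×10^5 W/m

Q' = 2πk·ΔT/ln(r₂/r₁) = 2π × 38.3 × 495.6 / ln(0.0621/0.0543) = 8.89×10^5 W/m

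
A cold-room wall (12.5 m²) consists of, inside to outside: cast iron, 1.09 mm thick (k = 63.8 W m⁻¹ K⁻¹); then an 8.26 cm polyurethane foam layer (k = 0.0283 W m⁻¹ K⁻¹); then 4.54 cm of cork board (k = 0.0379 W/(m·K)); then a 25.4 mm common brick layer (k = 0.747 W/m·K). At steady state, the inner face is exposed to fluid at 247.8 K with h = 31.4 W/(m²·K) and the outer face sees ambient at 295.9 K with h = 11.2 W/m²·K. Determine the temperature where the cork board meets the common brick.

T = 294.5 K

Series thermal resistances, inner to outer:
  R_conv,in = 1/(hA) = 1/(31.4·12.5) = 0.002548 K/W
  R_cast iron = L/(kA) = 0.00109/(63.8·12.5) = 1.367×10^-6 K/W
  R_polyurethane foam = L/(kA) = 0.0826/(0.0283·12.5) = 0.2335 K/W
  R_cork board = L/(kA) = 0.0454/(0.0379·12.5) = 0.09583 K/W
  R_common brick = L/(kA) = 0.0254/(0.747·12.5) = 0.002720 K/W
  R_conv,out = 1/(hA) = 1/(11.2·12.5) = 0.007143 K/W
ΣR = 0.002548 + 1.367×10^-6 + 0.2335 + 0.09583 + 0.002720 + 0.007143 = 0.3417 K/W
Q = ΔT/ΣR = (247.8 K − 295.9 K)/0.3417 = -140.8 W
From the inner boundary to the cork board/common brick interface, ΣR_partial = 0.3319 K/W.
T_interface = T_in − Q·ΣR_partial = 247.8 K − (-140.8)(0.3319) = 294.5 K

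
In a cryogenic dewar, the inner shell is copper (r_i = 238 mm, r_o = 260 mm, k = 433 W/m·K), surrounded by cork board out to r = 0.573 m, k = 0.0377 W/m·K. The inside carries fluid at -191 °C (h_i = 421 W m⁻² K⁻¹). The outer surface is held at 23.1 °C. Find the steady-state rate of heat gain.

Resistance network (inner→outer):
  R_conv,in = 1/(4πr²h) = 1/(4π·0.238²·421) = 0.003337 K/W
  R_copper = (1/0.238 − 1/0.260)/(4πk) = 0.3555/(4π·433) = 6.534×10^-5 K/W
  R_cork board = (1/0.260 − 1/0.573)/(4πk) = 2.101/(4π·0.0377) = 4.435 K/W
ΣR = 0.003337 + 6.534×10^-5 + 4.435 = 4.438 K/W
Q = ΔT/ΣR = (-191 °C − 23.1 °C)/4.438 = -48.2 W
(Negative Q ⇒ heat flows inward; heat gain = 48.2 W.)

Q = 48.2 W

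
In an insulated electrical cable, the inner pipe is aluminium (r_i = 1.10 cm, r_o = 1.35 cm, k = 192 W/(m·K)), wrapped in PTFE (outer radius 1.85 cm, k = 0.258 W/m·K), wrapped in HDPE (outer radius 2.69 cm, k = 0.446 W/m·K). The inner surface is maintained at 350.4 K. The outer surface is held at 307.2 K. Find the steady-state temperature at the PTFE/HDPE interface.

Treat each layer as a resistance in series:
  R'_aluminium = ln(0.0135/0.0110)/(2πk) = 0.2048/(2π·192) = 1.698×10^-4 m·K/W
  R'_PTFE = ln(0.0185/0.0135)/(2πk) = 0.3151/(2π·0.258) = 0.1944 m·K/W
  R'_HDPE = ln(0.0269/0.0185)/(2πk) = 0.3744/(2π·0.446) = 0.1336 m·K/W
ΣR = 1.698×10^-4 + 0.1944 + 0.1336 = 0.3282 m·K/W
Q' = ΔT/ΣR = (350.4 K − 307.2 K)/0.3282 = 131.6 W/m
From the inner boundary to the PTFE/HDPE interface, ΣR_partial = 0.1946 m·K/W.
T_interface = T_in − Q'·ΣR_partial = 350.4 K − (131.6)(0.1946) = 324.8 K

T = 324.8 K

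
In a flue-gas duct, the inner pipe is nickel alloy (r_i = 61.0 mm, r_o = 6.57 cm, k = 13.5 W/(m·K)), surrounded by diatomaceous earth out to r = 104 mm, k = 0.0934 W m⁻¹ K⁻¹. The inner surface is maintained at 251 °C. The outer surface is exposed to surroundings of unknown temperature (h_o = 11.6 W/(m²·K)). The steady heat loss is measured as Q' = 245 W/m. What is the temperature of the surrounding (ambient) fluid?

Sum the resistances:
  R'_nickel alloy = ln(0.0657/0.0610)/(2πk) = 0.07423/(2π·13.5) = 8.751×10^-4 m·K/W
  R'_diatomaceous earth = ln(0.104/0.0657)/(2πk) = 0.4593/(2π·0.0934) = 0.7826 m·K/W
  R'_conv,out = 1/(2πr h) = 1/(2π·0.104·11.6) = 0.1319 m·K/W
ΣR = 0.9154 m·K/W
ΔT = Q'·ΣR = 245 × 0.9154 = 224.3 K
Heat flows outward, so T_out = T_in − ΔT = 251 − 224.3 = 26.7 °C

T_out = 26.7 °C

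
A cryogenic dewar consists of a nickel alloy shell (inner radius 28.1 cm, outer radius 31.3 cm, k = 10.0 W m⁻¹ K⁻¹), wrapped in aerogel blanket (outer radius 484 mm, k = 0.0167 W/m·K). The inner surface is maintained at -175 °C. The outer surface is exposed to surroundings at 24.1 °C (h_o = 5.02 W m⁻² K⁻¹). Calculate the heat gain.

Q = 36.5 W

Series thermal resistances, inner to outer:
  R_nickel alloy = (1/0.281 − 1/0.313)/(4πk) = 0.3638/(4π·10.0) = 0.002895 K/W
  R_aerogel blanket = (1/0.313 − 1/0.484)/(4πk) = 1.129/(4π·0.0167) = 5.379 K/W
  R_conv,out = 1/(4πr²h) = 1/(4π·0.484²·5.02) = 0.06767 K/W
ΣR = 0.002895 + 5.379 + 0.06767 = 5.450 K/W
Q = ΔT/ΣR = (-175 °C − 24.1 °C)/5.450 = -36.5 W
(Negative Q ⇒ heat flows inward; heat gain = 36.5 W.)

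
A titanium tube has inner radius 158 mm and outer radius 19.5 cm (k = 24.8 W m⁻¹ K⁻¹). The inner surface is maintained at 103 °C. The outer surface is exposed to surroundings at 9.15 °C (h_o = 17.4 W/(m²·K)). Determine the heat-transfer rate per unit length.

Q' = 1940 W/m

Resistance network (inner→outer):
  R'_titanium = ln(0.195/0.158)/(2πk) = 0.2104/(2π·24.8) = 0.001350 m·K/W
  R'_conv,out = 1/(2πr h) = 1/(2π·0.195·17.4) = 0.04691 m·K/W
ΣR = 0.001350 + 0.04691 = 0.04826 m·K/W
Q' = ΔT/ΣR = (103 °C − 9.15 °C)/0.04826 = 1940 W/m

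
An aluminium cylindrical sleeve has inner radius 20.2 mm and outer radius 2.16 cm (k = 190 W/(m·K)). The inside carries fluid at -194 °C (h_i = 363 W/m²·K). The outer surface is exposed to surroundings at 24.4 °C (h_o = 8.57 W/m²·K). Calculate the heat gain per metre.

Resistance network (inner→outer):
  R'_conv,in = 1/(2πr h) = 1/(2π·0.0202·363) = 0.02171 m·K/W
  R'_aluminium = ln(0.0216/0.0202)/(2πk) = 0.06701/(2π·190) = 5.613×10^-5 m·K/W
  R'_conv,out = 1/(2πr h) = 1/(2π·0.0216·8.57) = 0.8598 m·K/W
ΣR = 0.02171 + 5.613×10^-5 + 0.8598 = 0.8816 m·K/W
Q' = ΔT/ΣR = (-194 °C − 24.4 °C)/0.8816 = -248 W/m
(Negative Q' ⇒ heat flows inward; heat gain = 248 W/m.)

Q' = 248 W/m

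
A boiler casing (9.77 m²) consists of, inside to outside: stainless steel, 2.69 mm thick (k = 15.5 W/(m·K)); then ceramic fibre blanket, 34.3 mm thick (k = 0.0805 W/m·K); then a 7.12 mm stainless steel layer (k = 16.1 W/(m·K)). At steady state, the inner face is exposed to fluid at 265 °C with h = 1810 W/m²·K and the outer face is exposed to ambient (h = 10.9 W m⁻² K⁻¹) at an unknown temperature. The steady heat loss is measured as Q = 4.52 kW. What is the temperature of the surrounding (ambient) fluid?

T_out = 24.9 °C

Series resistances:
  R_conv,in = 1/(hA) = 1/(1810·9.77) = 5.655×10^-5 K/W
  R_stainless steel = L/(kA) = 0.00269/(15.5·9.77) = 1.776×10^-5 K/W
  R_ceramic fibre blanket = L/(kA) = 0.0343/(0.0805·9.77) = 0.04361 K/W
  R_stainless steel = L/(kA) = 0.00712/(16.1·9.77) = 4.526×10^-5 K/W
  R_conv,out = 1/(hA) = 1/(10.9·9.77) = 0.009390 K/W
ΣR = 0.05312 K/W
ΔT = Q·ΣR = 4520 × 0.05312 = 240.1 K
Heat flows outward, so T_out = T_in − ΔT = 265 − 240.1 = 24.9 °C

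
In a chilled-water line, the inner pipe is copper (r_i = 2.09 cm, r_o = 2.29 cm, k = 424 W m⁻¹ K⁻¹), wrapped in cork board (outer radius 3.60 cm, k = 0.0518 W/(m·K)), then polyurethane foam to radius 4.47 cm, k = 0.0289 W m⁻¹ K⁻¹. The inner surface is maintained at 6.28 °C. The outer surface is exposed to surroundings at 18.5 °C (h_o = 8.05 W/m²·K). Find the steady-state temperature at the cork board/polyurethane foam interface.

T = 11.9 °C

Series thermal resistances, inner to outer:
  R'_copper = ln(0.0229/0.0209)/(2πk) = 0.09139/(2π·424) = 3.430×10^-5 m·K/W
  R'_cork board = ln(0.0360/0.0229)/(2πk) = 0.4524/(2π·0.0518) = 1.390 m·K/W
  R'_polyurethane foam = ln(0.0447/0.0360)/(2πk) = 0.2165/(2π·0.0289) = 1.192 m·K/W
  R'_conv,out = 1/(2πr h) = 1/(2π·0.0447·8.05) = 0.4423 m·K/W
ΣR = 3.430×10^-5 + 1.390 + 1.192 + 0.4423 = 3.024 m·K/W
Q' = ΔT/ΣR = (6.28 °C − 18.5 °C)/3.024 = -4.041 W/m
From the inner boundary to the cork board/polyurethane foam interface, ΣR_partial = 1.390 m·K/W.
T_interface = T_in − Q'·ΣR_partial = 6.28 °C − (-4.041)(1.390) = 11.9 °C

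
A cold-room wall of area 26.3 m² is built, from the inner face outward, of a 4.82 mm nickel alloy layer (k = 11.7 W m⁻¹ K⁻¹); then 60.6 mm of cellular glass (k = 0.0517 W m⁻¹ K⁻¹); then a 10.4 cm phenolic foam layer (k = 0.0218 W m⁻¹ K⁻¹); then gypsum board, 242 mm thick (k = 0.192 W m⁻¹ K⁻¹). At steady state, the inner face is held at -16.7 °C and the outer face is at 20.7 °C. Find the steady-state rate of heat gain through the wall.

Resistance network (inner→outer):
  R_nickel alloy = L/(kA) = 0.00482/(11.7·26.3) = 1.566×10^-5 K/W
  R_cellular glass = L/(kA) = 0.0606/(0.0517·26.3) = 0.04457 K/W
  R_phenolic foam = L/(kA) = 0.104/(0.0218·26.3) = 0.1814 K/W
  R_gypsum board = L/(kA) = 0.242/(0.192·26.3) = 0.04792 K/W
ΣR = 1.566×10^-5 + 0.04457 + 0.1814 + 0.04792 = 0.2739 K/W
Q = ΔT/ΣR = (-16.7 °C − 20.7 °C)/0.2739 = -137 W
(Negative Q ⇒ heat flows inward; heat gain = 137 W.)

Q = 137 W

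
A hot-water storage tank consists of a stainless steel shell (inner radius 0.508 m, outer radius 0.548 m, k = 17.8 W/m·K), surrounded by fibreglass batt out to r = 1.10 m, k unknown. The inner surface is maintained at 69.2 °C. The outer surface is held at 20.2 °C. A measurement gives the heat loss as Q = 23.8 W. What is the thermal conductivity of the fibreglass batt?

ΣR = ΔT/Q = |69.2 − 20.2|/23.8 = 2.059 K/W
Known resistances:
  R_stainless steel = (1/0.508 − 1/0.548)/(4πk) = 0.1437/(4π·17.8) = 6.424×10^-4 K/W
R_fibreglass batt = ΣR − ΣR_known = 2.059 − 6.424×10^-4 = 2.058 K/W
(1/r₁−1/r₂)/(4πk) = 2.058 ⇒ k = 0.9157/(4π·2.058) = 0.0354 W/m·K

k = 0.0354 W/m·K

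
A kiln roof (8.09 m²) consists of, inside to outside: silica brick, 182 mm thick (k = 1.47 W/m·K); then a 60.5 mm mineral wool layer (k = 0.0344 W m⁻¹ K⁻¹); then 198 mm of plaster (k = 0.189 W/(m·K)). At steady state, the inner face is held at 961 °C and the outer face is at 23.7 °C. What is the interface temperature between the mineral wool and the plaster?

T = 359 °C

Series thermal resistances, inner to outer:
  R_silica brick = L/(kA) = 0.182/(1.47·8.09) = 0.01530 K/W
  R_mineral wool = L/(kA) = 0.0605/(0.0344·8.09) = 0.2174 K/W
  R_plaster = L/(kA) = 0.198/(0.189·8.09) = 0.1295 K/W
ΣR = 0.01530 + 0.2174 + 0.1295 = 0.3622 K/W
Q = ΔT/ΣR = (961 °C − 23.7 °C)/0.3622 = 2588 W
From the inner boundary to the mineral wool/plaster interface, ΣR_partial = 0.2327 K/W.
T_interface = T_in − Q·ΣR_partial = 961 °C − (2588)(0.2327) = 359 °C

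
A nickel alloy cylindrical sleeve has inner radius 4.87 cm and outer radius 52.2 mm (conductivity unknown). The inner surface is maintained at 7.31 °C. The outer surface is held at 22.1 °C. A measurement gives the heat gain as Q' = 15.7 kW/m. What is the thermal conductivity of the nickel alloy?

k = 11.7 W/m·K

ΣR = ΔT/Q' = |7.31 − 22.1|/15700 = 9.420×10^-4 m·K/W
ln(r₂/r₁)/(2πk) = 9.420×10^-4 ⇒ k = 0.06940/(2π·9.420×10^-4) = 11.7 W/m·K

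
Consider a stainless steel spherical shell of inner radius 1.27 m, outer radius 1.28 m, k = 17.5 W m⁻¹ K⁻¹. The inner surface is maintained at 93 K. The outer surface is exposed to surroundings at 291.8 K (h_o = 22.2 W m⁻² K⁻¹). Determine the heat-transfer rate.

Resistance network (inner→outer):
  R_stainless steel = (1/1.27 − 1/1.28)/(4πk) = 0.006152/(4π·17.5) = 2.797×10^-5 K/W
  R_conv,out = 1/(4πr²h) = 1/(4π·1.28²·22.2) = 0.002188 K/W
ΣR = 2.797×10^-5 + 0.002188 = 0.002216 K/W
Q = ΔT/ΣR = (93 K − 291.8 K)/0.002216 = -89700 W
(Negative Q ⇒ heat flows inward; heat gain = 89700 W.)

Q = 89700 W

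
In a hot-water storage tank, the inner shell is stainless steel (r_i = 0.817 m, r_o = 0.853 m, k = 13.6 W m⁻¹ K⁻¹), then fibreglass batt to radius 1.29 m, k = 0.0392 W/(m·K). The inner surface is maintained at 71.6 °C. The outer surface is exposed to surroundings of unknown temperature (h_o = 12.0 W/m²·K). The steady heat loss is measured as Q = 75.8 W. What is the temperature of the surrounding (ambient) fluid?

T_out = 10.2 °C

Series resistances:
  R_stainless steel = (1/0.817 − 1/0.853)/(4πk) = 0.05166/(4π·13.6) = 3.023×10^-4 K/W
  R_fibreglass batt = (1/0.853 − 1/1.29)/(4πk) = 0.3971/(4π·0.0392) = 0.8062 K/W
  R_conv,out = 1/(4πr²h) = 1/(4π·1.29²·12.0) = 0.003985 K/W
ΣR = 0.8105 K/W
ΔT = Q·ΣR = 75.8 × 0.8105 = 61.44 K
Heat flows outward, so T_out = T_in − ΔT = 71.6 − 61.44 = 10.2 °C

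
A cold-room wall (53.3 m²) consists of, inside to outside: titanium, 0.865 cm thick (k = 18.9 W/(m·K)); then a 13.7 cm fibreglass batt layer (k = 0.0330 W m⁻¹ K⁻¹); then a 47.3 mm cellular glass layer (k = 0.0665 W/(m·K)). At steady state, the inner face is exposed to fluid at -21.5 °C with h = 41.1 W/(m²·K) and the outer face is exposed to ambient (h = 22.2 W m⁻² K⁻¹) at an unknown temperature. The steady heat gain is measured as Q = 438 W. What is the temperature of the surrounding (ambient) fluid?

Series resistances:
  R_conv,in = 1/(hA) = 1/(41.1·53.3) = 4.565×10^-4 K/W
  R_titanium = L/(kA) = 0.00865/(18.9·53.3) = 8.587×10^-6 K/W
  R_fibreglass batt = L/(kA) = 0.137/(0.0330·53.3) = 0.07789 K/W
  R_cellular glass = L/(kA) = 0.0473/(0.0665·53.3) = 0.01334 K/W
  R_conv,out = 1/(hA) = 1/(22.2·53.3) = 8.451×10^-4 K/W
ΣR = 0.09254 K/W
ΔT = Q·ΣR = 438 × 0.09254 = 40.53 K
Heat flows inward, so T_out = T_in + ΔT = -21.5 + 40.53 = 19.0 °C

T_out = 19.0 °C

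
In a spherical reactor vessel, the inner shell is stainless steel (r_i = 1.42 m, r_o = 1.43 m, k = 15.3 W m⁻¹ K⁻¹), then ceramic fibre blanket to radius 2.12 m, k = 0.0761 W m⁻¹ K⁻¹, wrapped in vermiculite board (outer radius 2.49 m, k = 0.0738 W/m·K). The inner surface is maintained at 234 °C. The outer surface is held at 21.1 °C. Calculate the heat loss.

Resistance network (inner→outer):
  R_stainless steel = (1/1.42 − 1/1.43)/(4πk) = 0.004925/(4π·15.3) = 2.561×10^-5 K/W
  R_ceramic fibre blanket = (1/1.43 − 1/2.12)/(4πk) = 0.2276/(4π·0.0761) = 0.2380 K/W
  R_vermiculite board = (1/2.12 − 1/2.49)/(4πk) = 0.07009/(4π·0.0738) = 0.07558 K/W
ΣR = 2.561×10^-5 + 0.2380 + 0.07558 = 0.3136 K/W
Q = ΔT/ΣR = (234 °C − 21.1 °C)/0.3136 = 679 W

Q = 679 W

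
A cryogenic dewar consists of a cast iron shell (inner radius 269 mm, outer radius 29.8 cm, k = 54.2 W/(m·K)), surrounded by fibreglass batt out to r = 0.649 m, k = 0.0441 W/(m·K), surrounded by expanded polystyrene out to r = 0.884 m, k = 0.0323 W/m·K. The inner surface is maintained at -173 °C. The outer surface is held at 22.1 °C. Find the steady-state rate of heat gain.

Q = 45.5 W

Resistance network (inner→outer):
  R_cast iron = (1/0.269 − 1/0.298)/(4πk) = 0.3618/(4π·54.2) = 5.312×10^-4 K/W
  R_fibreglass batt = (1/0.298 − 1/0.649)/(4πk) = 1.815/(4π·0.0441) = 3.275 K/W
  R_expanded polystyrene = (1/0.649 − 1/0.884)/(4πk) = 0.4096/(4π·0.0323) = 1.009 K/W
ΣR = 5.312×10^-4 + 3.275 + 1.009 = 4.285 K/W
Q = ΔT/ΣR = (-173 °C − 22.1 °C)/4.285 = -45.5 W
(Negative Q ⇒ heat flows inward; heat gain = 45.5 W.)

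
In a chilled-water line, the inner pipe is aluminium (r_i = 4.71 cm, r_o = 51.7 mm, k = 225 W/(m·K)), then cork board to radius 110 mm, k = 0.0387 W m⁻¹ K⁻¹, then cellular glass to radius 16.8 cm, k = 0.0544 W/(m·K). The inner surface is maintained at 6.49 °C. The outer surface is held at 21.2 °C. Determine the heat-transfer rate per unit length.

Resistance network (inner→outer):
  R'_aluminium = ln(0.0517/0.0471)/(2πk) = 0.09318/(2π·225) = 6.591×10^-5 m·K/W
  R'_cork board = ln(0.110/0.0517)/(2πk) = 0.7550/(2π·0.0387) = 3.105 m·K/W
  R'_cellular glass = ln(0.168/0.110)/(2πk) = 0.4235/(2π·0.0544) = 1.239 m·K/W
ΣR = 6.591×10^-5 + 3.105 + 1.239 = 4.344 m·K/W
Q' = ΔT/ΣR = (6.49 °C − 21.2 °C)/4.344 = -3.39 W/m
(Negative Q' ⇒ heat flows inward; heat gain = 3.39 W/m.)

Q' = 3.39 W/m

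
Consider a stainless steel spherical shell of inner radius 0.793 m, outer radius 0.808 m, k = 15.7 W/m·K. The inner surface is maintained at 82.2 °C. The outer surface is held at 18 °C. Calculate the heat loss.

Q = 4πk·ΔT/(1/r₁ − 1/r₂) = 4π × 15.7 × 64.2 / (1/0.793 − 1/0.808) = 5.41×10^5 W

Q = 541 kW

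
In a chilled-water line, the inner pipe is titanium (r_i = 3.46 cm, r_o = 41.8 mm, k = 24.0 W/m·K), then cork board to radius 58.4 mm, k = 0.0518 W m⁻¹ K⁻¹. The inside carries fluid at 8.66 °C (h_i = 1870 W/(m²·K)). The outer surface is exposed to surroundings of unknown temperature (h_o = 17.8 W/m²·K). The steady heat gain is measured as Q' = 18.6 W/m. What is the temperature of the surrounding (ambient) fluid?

T_out = 30.7 °C

Series resistances:
  R'_conv,in = 1/(2πr h) = 1/(2π·0.0346·1870) = 0.002460 m·K/W
  R'_titanium = ln(0.0418/0.0346)/(2πk) = 0.1890/(2π·24.0) = 0.001254 m·K/W
  R'_cork board = ln(0.0584/0.0418)/(2πk) = 0.3344/(2π·0.0518) = 1.028 m·K/W
  R'_conv,out = 1/(2πr h) = 1/(2π·0.0584·17.8) = 0.1531 m·K/W
ΣR = 1.184 m·K/W
ΔT = Q'·ΣR = 18.6 × 1.184 = 22.02 K
Heat flows inward, so T_out = T_in + ΔT = 8.66 + 22.02 = 30.7 °C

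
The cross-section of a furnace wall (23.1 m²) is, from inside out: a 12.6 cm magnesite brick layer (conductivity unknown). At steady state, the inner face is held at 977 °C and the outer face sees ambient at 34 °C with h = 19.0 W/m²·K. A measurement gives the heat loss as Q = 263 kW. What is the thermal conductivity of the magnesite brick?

ΣR = ΔT/Q = |977 − 34|/2.63×10^5 = 0.003586 K/W
Known resistances:
  R_conv,out = 1/(hA) = 1/(19.0·23.1) = 0.002278 K/W
R_magnesite brick = ΣR − ΣR_known = 0.003586 − 0.002278 = 0.001308 K/W
L/(kA) = 0.001308 ⇒ k = 0.126/(0.001308·23.1) = 4.17 W/m·K

k = 4.17 W/m·K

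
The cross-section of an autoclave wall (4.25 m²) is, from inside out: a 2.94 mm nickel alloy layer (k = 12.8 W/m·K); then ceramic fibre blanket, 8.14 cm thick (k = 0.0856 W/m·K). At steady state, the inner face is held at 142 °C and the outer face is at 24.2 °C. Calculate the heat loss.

Q = 526 W

Treat each layer as a resistance in series:
  R_nickel alloy = L/(kA) = 0.00294/(12.8·4.25) = 5.404×10^-5 K/W
  R_ceramic fibre blanket = L/(kA) = 0.0814/(0.0856·4.25) = 0.2237 K/W
ΣR = 5.404×10^-5 + 0.2237 = 0.2238 K/W
Q = ΔT/ΣR = (142 °C − 24.2 °C)/0.2238 = 526 W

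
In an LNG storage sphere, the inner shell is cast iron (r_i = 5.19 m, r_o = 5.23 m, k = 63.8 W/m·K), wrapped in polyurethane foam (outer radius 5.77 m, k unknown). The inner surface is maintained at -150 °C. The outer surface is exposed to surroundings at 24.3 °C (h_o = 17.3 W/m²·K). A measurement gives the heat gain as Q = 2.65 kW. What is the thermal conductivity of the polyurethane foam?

ΣR = ΔT/Q = |-150 − 24.3|/2650 = 0.06577 K/W
Known resistances:
  R_cast iron = (1/5.19 − 1/5.23)/(4πk) = 0.001474/(4π·63.8) = 1.838×10^-6 K/W
  R_conv,out = 1/(4πr²h) = 1/(4π·5.77²·17.3) = 1.382×10^-4 K/W
R_polyurethane foam = ΣR − ΣR_known = 0.06577 − 1.400×10^-4 = 0.06563 K/W
(1/r₁−1/r₂)/(4πk) = 0.06563 ⇒ k = 0.01789/(4π·0.06563) = 0.0217 W/m·K

k = 0.0217 W/m·K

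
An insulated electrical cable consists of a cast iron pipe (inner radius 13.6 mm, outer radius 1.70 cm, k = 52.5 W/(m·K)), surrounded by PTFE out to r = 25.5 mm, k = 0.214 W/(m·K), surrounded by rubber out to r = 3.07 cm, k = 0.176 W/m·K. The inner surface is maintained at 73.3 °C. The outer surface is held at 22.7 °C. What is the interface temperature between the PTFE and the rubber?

Treat each layer as a resistance in series:
  R'_cast iron = ln(0.0170/0.0136)/(2πk) = 0.2231/(2π·52.5) = 6.765×10^-4 m·K/W
  R'_PTFE = ln(0.0255/0.0170)/(2πk) = 0.4055/(2π·0.214) = 0.3016 m·K/W
  R'_rubber = ln(0.0307/0.0255)/(2πk) = 0.1856/(2π·0.176) = 0.1678 m·K/W
ΣR = 6.765×10^-4 + 0.3016 + 0.1678 = 0.4701 m·K/W
Q' = ΔT/ΣR = (73.3 °C − 22.7 °C)/0.4701 = 107.6 W/m
From the inner boundary to the PTFE/rubber interface, ΣR_partial = 0.3023 m·K/W.
T_interface = T_in − Q'·ΣR_partial = 73.3 °C − (107.6)(0.3023) = 40.8 °C

T = 40.8 °C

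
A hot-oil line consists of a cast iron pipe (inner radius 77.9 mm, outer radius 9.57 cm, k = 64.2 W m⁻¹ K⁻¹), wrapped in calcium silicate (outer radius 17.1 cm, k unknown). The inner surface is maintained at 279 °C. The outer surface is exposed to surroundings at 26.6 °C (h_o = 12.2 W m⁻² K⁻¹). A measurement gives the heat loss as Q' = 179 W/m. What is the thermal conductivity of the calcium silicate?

k = 0.0693 W/m·K

ΣR = ΔT/Q' = |279 − 26.6|/179 = 1.410 m·K/W
Known resistances:
  R'_cast iron = ln(0.0957/0.0779)/(2πk) = 0.2058/(2π·64.2) = 5.102×10^-4 m·K/W
  R'_conv,out = 1/(2πr h) = 1/(2π·0.171·12.2) = 0.07629 m·K/W
R_calcium silicate = ΣR − ΣR_known = 1.410 − 0.07680 = 1.333 m·K/W
ln(r₂/r₁)/(2πk) = 1.333 ⇒ k = 0.5804/(2π·1.333) = 0.0693 W/m·K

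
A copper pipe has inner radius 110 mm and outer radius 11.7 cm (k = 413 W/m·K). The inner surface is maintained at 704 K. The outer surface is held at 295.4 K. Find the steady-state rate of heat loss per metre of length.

Q' = 17200 kW/m

Q' = 2πk·ΔT/ln(r₂/r₁) = 2π × 413 × 408.6 / ln(0.117/0.110) = 1.72×10^7 W/m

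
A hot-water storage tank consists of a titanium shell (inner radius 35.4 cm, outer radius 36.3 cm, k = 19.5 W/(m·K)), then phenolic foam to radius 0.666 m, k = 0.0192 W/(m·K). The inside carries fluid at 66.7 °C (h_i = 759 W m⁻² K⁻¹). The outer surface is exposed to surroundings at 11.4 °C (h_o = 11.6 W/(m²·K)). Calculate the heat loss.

Q = 10.6 W

Resistance network (inner→outer):
  R_conv,in = 1/(4πr²h) = 1/(4π·0.354²·759) = 8.366×10^-4 K/W
  R_titanium = (1/0.354 − 1/0.363)/(4πk) = 0.07004/(4π·19.5) = 2.858×10^-4 K/W
  R_phenolic foam = (1/0.363 − 1/0.666)/(4πk) = 1.253/(4π·0.0192) = 5.195 K/W
  R_conv,out = 1/(4πr²h) = 1/(4π·0.666²·11.6) = 0.01547 K/W
ΣR = 8.366×10^-4 + 2.858×10^-4 + 5.195 + 0.01547 = 5.212 K/W
Q = ΔT/ΣR = (66.7 °C − 11.4 °C)/5.212 = 10.6 W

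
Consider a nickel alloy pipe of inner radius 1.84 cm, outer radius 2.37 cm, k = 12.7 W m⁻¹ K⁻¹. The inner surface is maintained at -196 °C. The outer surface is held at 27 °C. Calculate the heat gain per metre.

Q' = 70.3 kW/m

Q' = 2πk·ΔT/ln(r₂/r₁) = 2π × 12.7 × 223 / ln(0.0237/0.0184) = 70300 W/m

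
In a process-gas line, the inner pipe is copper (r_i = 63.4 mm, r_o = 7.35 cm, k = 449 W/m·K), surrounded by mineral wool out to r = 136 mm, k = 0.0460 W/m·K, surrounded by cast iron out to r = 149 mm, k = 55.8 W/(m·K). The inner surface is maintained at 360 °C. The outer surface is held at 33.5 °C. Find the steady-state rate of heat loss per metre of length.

Q' = 153 W/m

Treat each layer as a resistance in series:
  R'_copper = ln(0.0735/0.0634)/(2πk) = 0.1478/(2π·449) = 5.240×10^-5 m·K/W
  R'_mineral wool = ln(0.136/0.0735)/(2πk) = 0.6154/(2π·0.0460) = 2.129 m·K/W
  R'_cast iron = ln(0.149/0.136)/(2πk) = 0.09129/(2π·55.8) = 2.604×10^-4 m·K/W
ΣR = 5.240×10^-5 + 2.129 + 2.604×10^-4 = 2.129 m·K/W
Q' = ΔT/ΣR = (360 °C − 33.5 °C)/2.129 = 153 W/m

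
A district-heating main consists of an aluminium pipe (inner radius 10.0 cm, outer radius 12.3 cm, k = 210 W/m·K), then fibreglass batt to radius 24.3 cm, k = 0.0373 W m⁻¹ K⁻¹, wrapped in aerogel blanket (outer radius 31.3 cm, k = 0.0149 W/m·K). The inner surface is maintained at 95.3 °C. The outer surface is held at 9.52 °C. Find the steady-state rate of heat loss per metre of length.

Q' = 15.3 W/m

Resistance network (inner→outer):
  R'_aluminium = ln(0.123/0.100)/(2πk) = 0.2070/(2π·210) = 1.569×10^-4 m·K/W
  R'_fibreglass batt = ln(0.243/0.123)/(2πk) = 0.6809/(2π·0.0373) = 2.905 m·K/W
  R'_aerogel blanket = ln(0.313/0.243)/(2πk) = 0.2531/(2π·0.0149) = 2.704 m·K/W
ΣR = 1.569×10^-4 + 2.905 + 2.704 = 5.609 m·K/W
Q' = ΔT/ΣR = (95.3 °C − 9.52 °C)/5.609 = 15.3 W/m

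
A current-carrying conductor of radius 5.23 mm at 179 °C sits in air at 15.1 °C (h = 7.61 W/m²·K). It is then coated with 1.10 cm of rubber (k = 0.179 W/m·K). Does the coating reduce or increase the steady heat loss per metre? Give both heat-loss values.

increases: 41.0 → 71.4 W/m

Critical radius for a cylinder: r_cr = k/h = 0.0235 m = 2.35 cm.
Outer radius after coating: r₂ = 0.00523 + 0.0110 = 0.01623 m.
Since r₁ < r_cr and r₂ ≤ r_cr, the coating moves toward the maximum at r_cr — heat loss rises.
Bare: R = 1/(2πr₁h) = 3.999 m·K/W; Q = 163.9/3.999 = 41.0 W/m.
Coated: R = R_cond + R_conv = 2.295 m·K/W; Q = 163.9/2.295 = 71.4 W/m.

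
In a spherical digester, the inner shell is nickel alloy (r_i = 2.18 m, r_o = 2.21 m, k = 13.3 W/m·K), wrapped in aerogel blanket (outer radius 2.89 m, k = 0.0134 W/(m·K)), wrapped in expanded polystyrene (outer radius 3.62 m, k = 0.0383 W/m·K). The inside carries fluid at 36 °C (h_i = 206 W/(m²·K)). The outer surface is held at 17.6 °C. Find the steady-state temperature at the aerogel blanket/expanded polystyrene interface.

Series thermal resistances, inner to outer:
  R_conv,in = 1/(4πr²h) = 1/(4π·2.18²·206) = 8.128×10^-5 K/W
  R_nickel alloy = (1/2.18 − 1/2.21)/(4πk) = 0.006227/(4π·13.3) = 3.726×10^-5 K/W
  R_aerogel blanket = (1/2.21 − 1/2.89)/(4πk) = 0.1065/(4π·0.0134) = 0.6323 K/W
  R_expanded polystyrene = (1/2.89 − 1/3.62)/(4πk) = 0.06978/(4π·0.0383) = 0.1450 K/W
ΣR = 8.128×10^-5 + 3.726×10^-5 + 0.6323 + 0.1450 = 0.7774 K/W
Q = ΔT/ΣR = (36 °C − 17.6 °C)/0.7774 = 23.67 W
From the inner boundary to the aerogel blanket/expanded polystyrene interface, ΣR_partial = 0.6324 K/W.
T_interface = T_in − Q·ΣR_partial = 36 °C − (23.67)(0.6324) = 21.0 °C

T = 21.0 °C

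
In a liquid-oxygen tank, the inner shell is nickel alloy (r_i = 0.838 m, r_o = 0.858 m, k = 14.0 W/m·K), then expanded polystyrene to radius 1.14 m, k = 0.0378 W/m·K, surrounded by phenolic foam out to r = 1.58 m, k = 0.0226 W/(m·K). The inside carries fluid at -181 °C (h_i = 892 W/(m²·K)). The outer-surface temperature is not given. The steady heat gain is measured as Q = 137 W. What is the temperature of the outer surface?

T_out = 20.0 °C

Sum the resistances:
  R_conv,in = 1/(4πr²h) = 1/(4π·0.838²·892) = 1.270×10^-4 K/W
  R_nickel alloy = (1/0.838 − 1/0.858)/(4πk) = 0.02782/(4π·14.0) = 1.581×10^-4 K/W
  R_expanded polystyrene = (1/0.858 − 1/1.14)/(4πk) = 0.2883/(4π·0.0378) = 0.6070 K/W
  R_phenolic foam = (1/1.14 − 1/1.58)/(4πk) = 0.2443/(4π·0.0226) = 0.8601 K/W
ΣR = 1.467 K/W
ΔT = Q·ΣR = 137 × 1.467 = 201.0 K
Heat flows inward, so T_out = T_in + ΔT = -181 + 201.0 = 20.0 °C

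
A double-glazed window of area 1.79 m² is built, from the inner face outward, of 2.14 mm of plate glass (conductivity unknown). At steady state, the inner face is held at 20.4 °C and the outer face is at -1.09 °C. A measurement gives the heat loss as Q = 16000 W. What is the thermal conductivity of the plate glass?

ΣR = ΔT/Q = |20.4 − -1.09|/16000 = 0.001343 K/W
L/(kA) = 0.001343 ⇒ k = 0.00214/(0.001343·1.79) = 0.890 W/m·K

k = 0.890 W/m·K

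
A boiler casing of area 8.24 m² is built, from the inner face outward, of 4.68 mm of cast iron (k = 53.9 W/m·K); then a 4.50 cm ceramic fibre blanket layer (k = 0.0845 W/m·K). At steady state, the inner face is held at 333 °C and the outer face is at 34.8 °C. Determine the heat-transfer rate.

Treat each layer as a resistance in series:
  R_cast iron = L/(kA) = 0.00468/(53.9·8.24) = 1.054×10^-5 K/W
  R_ceramic fibre blanket = L/(kA) = 0.0450/(0.0845·8.24) = 0.06463 K/W
ΣR = 1.054×10^-5 + 0.06463 = 0.06464 K/W
Q = ΔT/ΣR = (333 °C − 34.8 °C)/0.06464 = 4610 W

Q = 4.61 kW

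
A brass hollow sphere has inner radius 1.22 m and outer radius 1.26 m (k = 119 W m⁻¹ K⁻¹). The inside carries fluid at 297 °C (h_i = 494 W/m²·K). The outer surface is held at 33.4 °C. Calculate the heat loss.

Q = 2100 kW

Series thermal resistances, inner to outer:
  R_conv,in = 1/(4πr²h) = 1/(4π·1.22²·494) = 1.082×10^-4 K/W
  R_brass = (1/1.22 − 1/1.26)/(4πk) = 0.02602/(4π·119) = 1.740×10^-5 K/W
ΣR = 1.082×10^-4 + 1.740×10^-5 = 1.256×10^-4 K/W
Q = ΔT/ΣR = (297 °C − 33.4 °C)/1.256×10^-4 = 2.10×10^6 W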